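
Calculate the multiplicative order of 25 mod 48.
Powers of 25 mod 48: 25^1≡25, 25^2≡1. So the order of 25 is 2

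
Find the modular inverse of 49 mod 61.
Since 61 is prime, by Fermat 49^(-1) ≡ 49^{59} ≡ 5 mod 61. Verify: 49 × 5 = 245 ≡ 1 mod 61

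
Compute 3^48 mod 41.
Using Fermat: 3^{40} ≡ 1 (mod 41). 48 ≡ 8 (mod 40). So 3^{48} ≡ 3^{8} ≡ 1 (mod 41)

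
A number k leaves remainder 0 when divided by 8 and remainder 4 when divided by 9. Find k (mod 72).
M = 8 × 9 = 72. M₁ = 9, y₁ ≡ 1 (mod 8). M₂ = 8, y₂ ≡ 8 (mod 9). k = 0×9×1 + 4×8×8 ≡ 40 (mod 72)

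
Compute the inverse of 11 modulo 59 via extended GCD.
Extended GCD: 11(-16) + 59(3) = 1. So 11^(-1) ≡ -16 ≡ 43 (mod 59). Verify: 11 × 43 = 473 ≡ 1 (mod 59)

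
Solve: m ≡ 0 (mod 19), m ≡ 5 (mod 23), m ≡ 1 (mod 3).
M = 19 × 23 × 3 = 1311. M₁ = 69, y₁ ≡ 8 (mod 19). M₂ = 57, y₂ ≡ 21 (mod 23). M₃ = 437, y₃ ≡ 2 (mod 3). m = 0×69×8 + 5×57×21 + 1×437×2 ≡ 304 (mod 1311)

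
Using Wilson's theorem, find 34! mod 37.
(36)! = (34)! × (35) × (36) ≡ -1 (mod 37). So (34)! ≡ -1 × [(36)(35)]^(-1) ≡ 18 (mod 37)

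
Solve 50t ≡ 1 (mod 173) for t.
Since 173 is prime, by Fermat 50^(-1) ≡ 50^{171} ≡ 45 (mod 173). Verify: 50 × 45 = 2250 ≡ 1 (mod 173)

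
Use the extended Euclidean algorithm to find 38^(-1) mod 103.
Extended GCD: 38(19) + 103(-7) = 1. So 38^(-1) ≡ 19 (mod 103). Verify: 38 × 19 = 722 ≡ 1 (mod 103)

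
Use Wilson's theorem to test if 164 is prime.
(163)! mod 164 = 0. Since 0 ≢ -1 (mod 164), 164 is not prime.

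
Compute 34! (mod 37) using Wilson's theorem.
(36)! = (34)! × (35) × (36) ≡ -1 (mod 37). So (34)! ≡ -1 × [(36)(35)]^(-1) ≡ 18 (mod 37)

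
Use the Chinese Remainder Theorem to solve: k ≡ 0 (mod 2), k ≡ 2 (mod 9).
M = 2 × 9 = 18. M₁ = 9, y₁ ≡ 1 (mod 2). M₂ = 2, y₂ ≡ 5 (mod 9). k = 0×9×1 + 2×2×5 ≡ 2 (mod 18)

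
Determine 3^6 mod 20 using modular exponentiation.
By repeated squaring mod 20: 3^{1}≡3, 3^{2}≡9, 3^{4}≡1. Then 3^{6} = 3^{4+2} ≡ 1 × 9 ≡ 9 mod 20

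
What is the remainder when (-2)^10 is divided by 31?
By repeated squaring (mod 31): (-2)^{1}≡29, (-2)^{2}≡4, (-2)^{4}≡16, (-2)^{8}≡8. Then (-2)^{10} = (-2)^{8+2} ≡ 8 × 4 ≡ 1 (mod 31)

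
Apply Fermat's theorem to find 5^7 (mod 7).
By Fermat: 5^{6} ≡ 1 (mod 7). So 5^{7} = 5^{6} · 5^{1} ≡ 5^{1} ≡ 5 (mod 7)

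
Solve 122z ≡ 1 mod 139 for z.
Since 139 is prime, by Fermat 122^(-1) ≡ 122^{137} ≡ 49 mod 139. Verify: 122 × 49 = 5978 ≡ 1 mod 139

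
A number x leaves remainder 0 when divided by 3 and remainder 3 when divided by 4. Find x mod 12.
M = 3 × 4 = 12. M₁ = 4, y₁ ≡ 1 mod 3. M₂ = 3, y₂ ≡ 3 mod 4. x = 0×4×1 + 3×3×3 ≡ 3 mod 12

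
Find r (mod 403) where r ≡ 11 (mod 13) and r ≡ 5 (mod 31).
M = 13 × 31 = 403. M₁ = 31, y₁ ≡ 8 (mod 13). M₂ = 13, y₂ ≡ 12 (mod 31). r = 11×31×8 + 5×13×12 ≡ 284 (mod 403)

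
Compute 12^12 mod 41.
By repeated squaring mod 41: 12^{1}≡12, 12^{2}≡21, 12^{4}≡31, 12^{8}≡18. Then 12^{12} = 12^{8+4} ≡ 18 × 31 ≡ 25 mod 41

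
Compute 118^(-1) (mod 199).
Since 199 is prime, by Fermat 118^(-1) ≡ 118^{197} ≡ 113 (mod 199). Verify: 118 × 113 = 13334 ≡ 1 (mod 199)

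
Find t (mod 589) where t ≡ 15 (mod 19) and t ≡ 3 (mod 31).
M = 19 × 31 = 589. M₁ = 31, y₁ ≡ 8 (mod 19). M₂ = 19, y₂ ≡ 18 (mod 31). t = 15×31×8 + 3×19×18 ≡ 34 (mod 589)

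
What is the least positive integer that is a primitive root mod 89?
g = 3. Powers: [3, 9, 27, 81, 65, 17, 51, 64, 14, ...] generates all 88 non-zero residues.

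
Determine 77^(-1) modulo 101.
Since 101 is prime, by Fermat 77^(-1) ≡ 77^{99} ≡ 21 (mod 101). Verify: 77 × 21 = 1617 ≡ 1 (mod 101)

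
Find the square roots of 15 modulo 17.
The square roots of 15 mod 17 are 7 and 10. Verify: 7² = 49 ≡ 15 (mod 17)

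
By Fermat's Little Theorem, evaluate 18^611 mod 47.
By Fermat: 18^{46} ≡ 1 mod 47. 611 ≡ 13 mod 46. So 18^{611} ≡ 18^{13} ≡ 2 mod 47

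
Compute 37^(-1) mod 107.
Since 107 is prime, by Fermat 37^(-1) ≡ 37^{105} ≡ 81 mod 107. Verify: 37 × 81 = 2997 ≡ 1 mod 107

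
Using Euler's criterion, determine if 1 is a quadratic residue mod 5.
By Euler's criterion: 1^{2} ≡ 1 mod 5. Since this equals 1, 1 is a QR.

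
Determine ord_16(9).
Powers of 9 mod 16: 9^1≡9, 9^2≡1. Order = 2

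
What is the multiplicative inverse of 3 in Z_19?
Since 19 is prime, by Fermat 3^(-1) ≡ 3^{17} ≡ 13 mod 19. Verify: 3 × 13 = 39 ≡ 1 mod 19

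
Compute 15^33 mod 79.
By repeated squaring mod 79: 15^{1}≡15, 15^{2}≡67, 15^{4}≡65, 15^{8}≡38, 15^{16}≡22, 15^{32}≡10. Then 15^{33} = 15^{32+1} ≡ 10 × 15 ≡ 71 mod 79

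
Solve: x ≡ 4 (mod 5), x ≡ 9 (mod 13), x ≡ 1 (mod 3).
M = 5 × 13 × 3 = 195. M₁ = 39, y₁ ≡ 4 (mod 5). M₂ = 15, y₂ ≡ 7 (mod 13). M₃ = 65, y₃ ≡ 2 (mod 3). x = 4×39×4 + 9×15×7 + 1×65×2 ≡ 139 (mod 195)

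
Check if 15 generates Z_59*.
15^{29} ≡ 1 mod 59 and 29 < 58, so ord_59(15) = 29 ≠ 58 and 15 is not a primitive root.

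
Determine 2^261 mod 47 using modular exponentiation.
Using Fermat: 2^{46} ≡ 1 (mod 47). 261 ≡ 31 (mod 46). So 2^{261} ≡ 2^{31} ≡ 21 (mod 47)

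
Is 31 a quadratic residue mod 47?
By Euler's criterion: 31^{23} ≡ 46 (mod 47). Since this equals -1 (≡ 46), 31 is not a QR.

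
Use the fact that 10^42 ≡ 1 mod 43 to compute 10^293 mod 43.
By Fermat: 10^{42} ≡ 1 mod 43. 293 ≡ 41 mod 42. So 10^{293} ≡ 10^{41} ≡ 13 mod 43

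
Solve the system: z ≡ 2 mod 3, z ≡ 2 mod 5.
M = 3 × 5 = 15. M₁ = 5, y₁ ≡ 2 mod 3. M₂ = 3, y₂ ≡ 2 mod 5. z = 2×5×2 + 2×3×2 ≡ 2 mod 15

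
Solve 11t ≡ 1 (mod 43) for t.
Since 43 is prime, by Fermat 11^(-1) ≡ 11^{41} ≡ 4 (mod 43). Verify: 11 × 4 = 44 ≡ 1 (mod 43)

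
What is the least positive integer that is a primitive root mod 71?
g = 7. For each prime q|70: 7^{35}≡70, 7^{14}≡54, 7^{10}≡45, none ≡ 1, so ord_71(7) = 70 and 7 is a primitive root.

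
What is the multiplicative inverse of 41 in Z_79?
Since 79 is prime, by Fermat 41^(-1) ≡ 41^{77} ≡ 27 mod 79. Verify: 41 × 27 = 1107 ≡ 1 mod 79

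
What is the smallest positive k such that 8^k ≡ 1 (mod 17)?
Powers of 8 mod 17: 8^1≡8, 8^2≡13, 8^3≡2, 8^4≡16, 8^5≡9, 8^6≡4, 8^7≡15, 8^8≡1. Order = 8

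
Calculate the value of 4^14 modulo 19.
By repeated squaring mod 19: 4^{1}≡4, 4^{2}≡16, 4^{4}≡9, 4^{8}≡5. Then 4^{14} = 4^{8+4+2} ≡ 5 × 9 × 16 ≡ 17 mod 19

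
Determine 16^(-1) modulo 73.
Since 73 is prime, by Fermat 16^(-1) ≡ 16^{71} ≡ 32 (mod 73). Verify: 16 × 32 = 512 ≡ 1 (mod 73)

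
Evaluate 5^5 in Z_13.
By repeated squaring (mod 13): 5^{1}≡5, 5^{2}≡12, 5^{4}≡1. Then 5^{5} = 5^{4+1} ≡ 1 × 5 ≡ 5 (mod 13)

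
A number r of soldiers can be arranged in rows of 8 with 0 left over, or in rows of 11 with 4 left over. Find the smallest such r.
M = 8 × 11 = 88. M₁ = 11, y₁ ≡ 3 mod 8. M₂ = 8, y₂ ≡ 7 mod 11. r = 0×11×3 + 4×8×7 ≡ 48 mod 88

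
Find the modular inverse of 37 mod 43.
Since 43 is prime, by Fermat 37^(-1) ≡ 37^{41} ≡ 7 mod 43. Verify: 37 × 7 = 259 ≡ 1 mod 43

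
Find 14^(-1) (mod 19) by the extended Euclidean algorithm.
Extended GCD: 14(-4) + 19(3) = 1. So 14^(-1) ≡ -4 ≡ 15 (mod 19). Verify: 14 × 15 = 210 ≡ 1 (mod 19)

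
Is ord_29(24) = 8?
Powers of 24 mod 29: 24^1≡24, 24^2≡25, 24^3≡20, 24^4≡16, 24^5≡7, 24^6≡23, 24^7≡1. Already 24^7≡1, so the order is 7 < 8. No, the actual order is 7.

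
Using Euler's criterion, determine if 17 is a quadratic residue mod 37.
By Euler's criterion: 17^{18} ≡ 36 (mod 37). Since this equals -1 (≡ 36), 17 is not a QR.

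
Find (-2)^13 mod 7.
Using Fermat: (-2)^{6} ≡ 1 mod 7. 13 ≡ 1 mod 6. So (-2)^{13} ≡ (-2)^{1} ≡ 5 mod 7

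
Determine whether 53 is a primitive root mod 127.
ord_127(53) divides 126. For each prime q|126: 53^{63}≡126, 53^{42}≡19, 53^{18}≡16, none ≡ 1. So 53 has order 126 and is a primitive root mod 127.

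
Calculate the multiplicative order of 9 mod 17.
Powers of 9 mod 17: 9^1≡9, 9^2≡13, 9^3≡15, 9^4≡16, 9^5≡8, 9^6≡4, 9^7≡2, 9^8≡1. ord_17(9) = 8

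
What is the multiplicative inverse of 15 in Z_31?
Since 31 is prime, by Fermat 15^(-1) ≡ 15^{29} ≡ 29 (mod 31). Verify: 15 × 29 = 435 ≡ 1 (mod 31)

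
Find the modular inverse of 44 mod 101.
Since 101 is prime, by Fermat 44^(-1) ≡ 44^{99} ≡ 62 mod 101. Verify: 44 × 62 = 2728 ≡ 1 mod 101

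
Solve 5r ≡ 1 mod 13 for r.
Since 13 is prime, by Fermat 5^(-1) ≡ 5^{11} ≡ 8 mod 13. Verify: 5 × 8 = 40 ≡ 1 mod 13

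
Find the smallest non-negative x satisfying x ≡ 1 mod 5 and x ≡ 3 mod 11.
M = 5 × 11 = 55. M₁ = 11, y₁ ≡ 1 mod 5. M₂ = 5, y₂ ≡ 9 mod 11. x = 1×11×1 + 3×5×9 ≡ 36 mod 55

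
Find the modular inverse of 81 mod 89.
Since 89 is prime, by Fermat 81^(-1) ≡ 81^{87} ≡ 11 (mod 89). Verify: 81 × 11 = 891 ≡ 1 (mod 89)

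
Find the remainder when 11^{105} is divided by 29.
By Fermat: 11^{28} ≡ 1 (mod 29). 105 = 3×28 + 21. So 11^{105} ≡ 11^{21} ≡ 17 (mod 29)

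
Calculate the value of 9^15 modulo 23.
By repeated squaring mod 23: 9^{1}≡9, 9^{2}≡12, 9^{4}≡6, 9^{8}≡13. Then 9^{15} = 9^{8+4+2+1} ≡ 13 × 6 × 12 × 9 ≡ 6 mod 23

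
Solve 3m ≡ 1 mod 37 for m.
Since 37 is prime, by Fermat 3^(-1) ≡ 3^{35} ≡ 25 mod 37. Verify: 3 × 25 = 75 ≡ 1 mod 37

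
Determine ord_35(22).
Powers of 22 mod 35: 22^1≡22, 22^2≡29, 22^3≡8, 22^4≡1. ord_35(22) = 4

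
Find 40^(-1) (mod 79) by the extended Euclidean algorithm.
Extended GCD: 40(2) + 79(-1) = 1. So 40^(-1) ≡ 2 (mod 79). Verify: 40 × 2 = 80 ≡ 1 (mod 79)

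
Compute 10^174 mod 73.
Using Fermat: 10^{72} ≡ 1 mod 73. 174 ≡ 30 mod 72. So 10^{174} ≡ 10^{30} ≡ 46 mod 73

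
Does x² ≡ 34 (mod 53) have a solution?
By Euler's criterion: 34^{26} ≡ 52 (mod 53). Since this equals -1 (≡ 52), 34 is not a QR.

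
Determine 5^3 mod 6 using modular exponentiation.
5^{3} = 125 ≡ 5 mod 6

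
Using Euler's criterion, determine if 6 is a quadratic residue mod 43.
By Euler's criterion: 6^{21} ≡ 1 (mod 43). Since this equals 1, 6 is a QR.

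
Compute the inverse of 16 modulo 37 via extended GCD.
Extended GCD: 16(7) + 37(-3) = 1. So 16^(-1) ≡ 7 (mod 37). Verify: 16 × 7 = 112 ≡ 1 (mod 37)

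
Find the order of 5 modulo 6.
Powers of 5 mod 6: 5^1≡5, 5^2≡1. ord_6(5) = 2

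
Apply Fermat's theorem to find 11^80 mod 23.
By Fermat: 11^{22} ≡ 1 mod 23. 80 = 3×22 + 14. So 11^{80} ≡ 11^{14} ≡ 3 mod 23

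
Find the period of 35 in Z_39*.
Powers of 35 mod 39: 35^1≡35, 35^2≡16, 35^3≡14, 35^4≡22, 35^5≡29, 35^6≡1. So the order of 35 is 6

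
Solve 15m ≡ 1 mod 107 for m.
Since 107 is prime, by Fermat 15^(-1) ≡ 15^{105} ≡ 50 mod 107. Verify: 15 × 50 = 750 ≡ 1 mod 107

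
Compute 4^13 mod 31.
By repeated squaring (mod 31): 4^{1}≡4, 4^{2}≡16, 4^{4}≡8, 4^{8}≡2. Then 4^{13} = 4^{8+4+1} ≡ 2 × 8 × 4 ≡ 2 (mod 31)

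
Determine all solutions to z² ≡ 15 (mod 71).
The square roots of 15 mod 71 are 50 and 21. Verify: 50² = 2500 ≡ 15 (mod 71)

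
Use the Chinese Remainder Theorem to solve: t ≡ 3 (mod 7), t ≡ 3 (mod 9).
M = 7 × 9 = 63. M₁ = 9, y₁ ≡ 4 (mod 7). M₂ = 7, y₂ ≡ 4 (mod 9). t = 3×9×4 + 3×7×4 ≡ 3 (mod 63)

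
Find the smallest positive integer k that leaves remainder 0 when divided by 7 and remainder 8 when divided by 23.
M = 7 × 23 = 161. M₁ = 23, y₁ ≡ 4 mod 7. M₂ = 7, y₂ ≡ 10 mod 23. k = 0×23×4 + 8×7×10 ≡ 77 mod 161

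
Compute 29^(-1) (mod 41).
Since 41 is prime, by Fermat 29^(-1) ≡ 29^{39} ≡ 17 (mod 41). Verify: 29 × 17 = 493 ≡ 1 (mod 41)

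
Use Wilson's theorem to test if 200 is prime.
(199)! mod 200 = 0. Since 0 ≢ -1 (mod 200), 200 is not prime.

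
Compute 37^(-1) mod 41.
Since 41 is prime, by Fermat 37^(-1) ≡ 37^{39} ≡ 10 mod 41. Verify: 37 × 10 = 370 ≡ 1 mod 41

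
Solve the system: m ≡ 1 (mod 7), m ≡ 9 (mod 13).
M = 7 × 13 = 91. M₁ = 13, y₁ ≡ 6 (mod 7). M₂ = 7, y₂ ≡ 2 (mod 13). m = 1×13×6 + 9×7×2 ≡ 22 (mod 91)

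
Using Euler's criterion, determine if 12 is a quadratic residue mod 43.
By Euler's criterion: 12^{21} ≡ 42 mod 43. Since this equals -1 (≡ 42), 12 is not a QR.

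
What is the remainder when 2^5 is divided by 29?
By repeated squaring mod 29: 2^{1}≡2, 2^{2}≡4, 2^{4}≡16. Then 2^{5} = 2^{4+1} ≡ 16 × 2 ≡ 3 mod 29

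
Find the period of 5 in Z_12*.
Powers of 5 mod 12: 5^1≡5, 5^2≡1. ord_12(5) = 2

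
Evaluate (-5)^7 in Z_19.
By repeated squaring mod 19: (-5)^{1}≡14, (-5)^{2}≡6, (-5)^{4}≡17. Then (-5)^{7} = (-5)^{4+2+1} ≡ 17 × 6 × 14 ≡ 3 mod 19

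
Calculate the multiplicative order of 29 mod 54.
Powers of 29 mod 54: 29^1≡29, 29^2≡31, 29^3≡35, 29^4≡43, 29^5≡5, 29^6≡37, 29^7≡47, 29^8≡13, 29^9≡53, 29^10≡25, 29^11≡23, 29^12≡19, 29^13≡11, 29^14≡49, 29^15≡17, 29^16≡7, 29^17≡41, 29^18≡1. Order = 18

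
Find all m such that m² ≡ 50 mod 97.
The square roots of 50 mod 97 are 27 and 70. Verify: 27² = 729 ≡ 50 mod 97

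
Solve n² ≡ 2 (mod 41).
The square roots of 2 mod 41 are 17 and 24. Verify: 17² = 289 ≡ 2 (mod 41)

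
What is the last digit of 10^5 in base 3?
Using Fermat: 10^{2} ≡ 1 (mod 3). 5 ≡ 1 (mod 2). So 10^{5} ≡ 10^{1} ≡ 1 (mod 3)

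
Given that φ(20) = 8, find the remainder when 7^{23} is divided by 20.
By Euler: 7^{8} ≡ 1 mod 20 since gcd(7, 20) = 1. 23 = 2×8 + 7. So 7^{23} ≡ 7^{7} ≡ 3 mod 20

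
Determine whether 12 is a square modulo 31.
By Euler's criterion: 12^{15} ≡ 30 mod 31. Since this equals -1 (≡ 30), 12 is not a QR.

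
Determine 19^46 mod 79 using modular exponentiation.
By repeated squaring (mod 79): 19^{1}≡19, 19^{2}≡45, 19^{4}≡50, 19^{8}≡51, 19^{16}≡73, 19^{32}≡36. Then 19^{46} = 19^{32+8+4+2} ≡ 36 × 51 × 50 × 45 ≡ 11 (mod 79)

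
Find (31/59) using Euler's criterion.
(31/59) = 31^{29} mod 59 = -1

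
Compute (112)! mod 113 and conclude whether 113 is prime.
(112)! mod 113 = 112. Since 112 ≡ -1 (mod 113), 113 is prime.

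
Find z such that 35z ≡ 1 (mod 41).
Since 41 is prime, by Fermat 35^(-1) ≡ 35^{39} ≡ 34 (mod 41). Verify: 35 × 34 = 1190 ≡ 1 (mod 41)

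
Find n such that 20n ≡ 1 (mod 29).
Since 29 is prime, by Fermat 20^(-1) ≡ 20^{27} ≡ 16 (mod 29). Verify: 20 × 16 = 320 ≡ 1 (mod 29)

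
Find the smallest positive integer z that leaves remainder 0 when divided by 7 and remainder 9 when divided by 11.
M = 7 × 11 = 77. M₁ = 11, y₁ ≡ 2 mod 7. M₂ = 7, y₂ ≡ 8 mod 11. z = 0×11×2 + 9×7×8 ≡ 42 mod 77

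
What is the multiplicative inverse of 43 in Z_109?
Since 109 is prime, by Fermat 43^(-1) ≡ 43^{107} ≡ 71 (mod 109). Verify: 43 × 71 = 3053 ≡ 1 (mod 109)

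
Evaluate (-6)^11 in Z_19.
By repeated squaring (mod 19): (-6)^{1}≡13, (-6)^{2}≡17, (-6)^{4}≡4, (-6)^{8}≡16. Then (-6)^{11} = (-6)^{8+2+1} ≡ 16 × 17 × 13 ≡ 2 (mod 19)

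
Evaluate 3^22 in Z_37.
By repeated squaring mod 37: 3^{1}≡3, 3^{2}≡9, 3^{4}≡7, 3^{8}≡12, 3^{16}≡33. Then 3^{22} = 3^{16+4+2} ≡ 33 × 7 × 9 ≡ 7 mod 37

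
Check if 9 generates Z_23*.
9^{11} ≡ 1 (mod 23) and 11 < 22, so ord_23(9) = 11 ≠ 22 and 9 is not a primitive root.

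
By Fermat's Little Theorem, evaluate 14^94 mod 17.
By Fermat: 14^{16} ≡ 1 (mod 17). 94 = 5×16 + 14. So 14^{94} ≡ 14^{14} ≡ 2 (mod 17)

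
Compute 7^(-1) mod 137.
Since 137 is prime, by Fermat 7^(-1) ≡ 7^{135} ≡ 98 mod 137. Verify: 7 × 98 = 686 ≡ 1 mod 137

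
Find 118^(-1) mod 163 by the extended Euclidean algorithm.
Extended GCD: 118(-29) + 163(21) = 1. So 118^(-1) ≡ -29 ≡ 134 mod 163. Verify: 118 × 134 = 15812 ≡ 1 mod 163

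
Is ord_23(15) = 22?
Powers of 15 mod 23: 15^1≡15, 15^2≡18, 15^3≡17, 15^4≡2, 15^5≡7, 15^6≡13, 15^7≡11, 15^8≡4, 15^9≡14, 15^10≡3, 15^11≡22, 15^12≡8, 15^13≡5, 15^14≡6, 15^15≡21, 15^16≡16, 15^17≡10, 15^18≡12, 15^19≡19, 15^20≡9, 15^21≡20, 15^22≡1. First k with 15^k≡1 is k=22. Yes, ord_23(15) = 22.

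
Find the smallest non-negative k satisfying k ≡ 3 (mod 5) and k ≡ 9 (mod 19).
M = 5 × 19 = 95. M₁ = 19, y₁ ≡ 4 (mod 5). M₂ = 5, y₂ ≡ 4 (mod 19). k = 3×19×4 + 9×5×4 ≡ 28 (mod 95)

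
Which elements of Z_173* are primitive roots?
There are φ(172) = 84 primitive roots mod 173: {2, 3, 5, 7, 8, 11, 12, 17, 18, 19, 20, 26, 27, 28, 30, 32, 39, 42, 44, 45, 46, 48, 50, 53, 58, 59, 61, 62, 63, 65, 66, 68, 69, 70, 71, 72, 74, 75, 76, 79, 82, 86, 87, 91, 94, 97, 98, 99, 101, 102, 103, 104, 105, 107, 108, 110, 111, 112, 114, 115, 120, 123, 125, 127, 128, 129, 131, 134, 141, 143, 145, 146, 147, 153, 154, 155, 156, 161, 162, 165, 166, 168, 170, 171}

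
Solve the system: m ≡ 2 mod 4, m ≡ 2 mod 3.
M = 4 × 3 = 12. M₁ = 3, y₁ ≡ 3 mod 4. M₂ = 4, y₂ ≡ 1 mod 3. m = 2×3×3 + 2×4×1 ≡ 2 mod 12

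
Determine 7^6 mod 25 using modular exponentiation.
By repeated squaring (mod 25): 7^{1}≡7, 7^{2}≡24, 7^{4}≡1. Then 7^{6} = 7^{4+2} ≡ 1 × 24 ≡ 24 (mod 25)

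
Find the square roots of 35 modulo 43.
The square roots of 35 mod 43 are 11 and 32. Verify: 11² = 121 ≡ 35 (mod 43)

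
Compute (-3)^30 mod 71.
By repeated squaring (mod 71): (-3)^{1}≡68, (-3)^{2}≡9, (-3)^{4}≡10, (-3)^{8}≡29, (-3)^{16}≡60. Then (-3)^{30} = (-3)^{16+8+4+2} ≡ 60 × 29 × 10 × 9 ≡ 45 (mod 71)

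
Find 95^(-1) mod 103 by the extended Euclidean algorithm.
Extended GCD: 95(-13) + 103(12) = 1. So 95^(-1) ≡ -13 ≡ 90 mod 103. Verify: 95 × 90 = 8550 ≡ 1 mod 103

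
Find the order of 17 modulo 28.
Powers of 17 mod 28: 17^1≡17, 17^2≡9, 17^3≡13, 17^4≡25, 17^5≡5, 17^6≡1. Order = 6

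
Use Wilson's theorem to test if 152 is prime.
(151)! mod 152 = 0. Since 0 ≢ -1 mod 152, 152 is not prime.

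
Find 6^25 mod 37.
By repeated squaring mod 37: 6^{1}≡6, 6^{2}≡36, 6^{4}≡1, 6^{8}≡1, 6^{16}≡1. Then 6^{25} = 6^{16+8+1} ≡ 1 × 1 × 6 ≡ 6 mod 37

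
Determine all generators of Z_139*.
There are φ(138) = 44 primitive roots mod 139: {2, 3, 12, 15, 17, 18, 19, 21, 22, 26, 32, 40, 50, 53, 56, 58, 61, 68, 70, 72, 73, 85, 88, 90, 92, 93, 98, 101, 102, 104, 108, 109, 110, 111, 114, 115, 119, 123, 126, 128, 130, 132, 134, 135}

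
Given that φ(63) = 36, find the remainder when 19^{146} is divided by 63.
By Euler: 19^{36} ≡ 1 (mod 63) since gcd(19, 63) = 1. 146 = 4×36 + 2. So 19^{146} ≡ 19^{2} ≡ 46 (mod 63)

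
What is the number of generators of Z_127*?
Number of primitive roots mod 127 = φ(p-1) = φ(126) = 36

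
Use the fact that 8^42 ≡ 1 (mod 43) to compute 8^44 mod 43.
By Fermat: 8^{42} ≡ 1 (mod 43). So 8^{44} = 8^{42} · 8^{2} ≡ 8^{2} ≡ 21 (mod 43)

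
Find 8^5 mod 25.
By repeated squaring mod 25: 8^{1}≡8, 8^{2}≡14, 8^{4}≡21. Then 8^{5} = 8^{4+1} ≡ 21 × 8 ≡ 18 mod 25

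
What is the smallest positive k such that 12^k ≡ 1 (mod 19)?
Powers of 12 mod 19: 12^1≡12, 12^2≡11, 12^3≡18, 12^4≡7, 12^5≡8, 12^6≡1. Order = 6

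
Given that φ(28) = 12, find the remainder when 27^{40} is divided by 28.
By Euler: 27^{12} ≡ 1 mod 28 since gcd(27, 28) = 1. 40 = 3×12 + 4. So 27^{40} ≡ 27^{4} ≡ 1 mod 28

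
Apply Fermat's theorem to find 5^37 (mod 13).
By Fermat: 5^{12} ≡ 1 (mod 13). 37 = 3×12 + 1. So 5^{37} ≡ 5^{1} ≡ 5 (mod 13)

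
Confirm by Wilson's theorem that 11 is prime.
(10)! mod 11 = 10. Since this equals -1 mod 11, Wilson confirms 11 is prime.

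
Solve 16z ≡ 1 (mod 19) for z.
Since 19 is prime, by Fermat 16^(-1) ≡ 16^{17} ≡ 6 (mod 19). Verify: 16 × 6 = 96 ≡ 1 (mod 19)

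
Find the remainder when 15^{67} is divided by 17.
By Fermat: 15^{16} ≡ 1 (mod 17). 67 = 4×16 + 3. So 15^{67} ≡ 15^{3} ≡ 9 (mod 17)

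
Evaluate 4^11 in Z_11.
Using Fermat: 4^{10} ≡ 1 (mod 11). 11 ≡ 1 (mod 10). So 4^{11} ≡ 4^{1} ≡ 4 (mod 11)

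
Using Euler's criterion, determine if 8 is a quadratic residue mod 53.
By Euler's criterion: 8^{26} ≡ 52 mod 53. Since this equals -1 (≡ 52), 8 is not a QR.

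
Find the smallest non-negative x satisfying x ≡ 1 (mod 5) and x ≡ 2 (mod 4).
M = 5 × 4 = 20. M₁ = 4, y₁ ≡ 4 (mod 5). M₂ = 5, y₂ ≡ 1 (mod 4). x = 1×4×4 + 2×5×1 ≡ 6 (mod 20)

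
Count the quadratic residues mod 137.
Exactly half the non-zero residues mod a prime are QRs: (137-1)/2 = 68.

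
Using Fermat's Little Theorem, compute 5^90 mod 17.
By Fermat: 5^{16} ≡ 1 mod 17. 90 = 5×16 + 10. So 5^{90} ≡ 5^{10} ≡ 9 mod 17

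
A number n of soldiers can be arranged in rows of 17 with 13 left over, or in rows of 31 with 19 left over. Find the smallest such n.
M = 17 × 31 = 527. M₁ = 31, y₁ ≡ 11 mod 17. M₂ = 17, y₂ ≡ 11 mod 31. n = 13×31×11 + 19×17×11 ≡ 81 mod 527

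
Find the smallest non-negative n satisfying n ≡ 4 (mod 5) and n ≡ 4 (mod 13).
M = 5 × 13 = 65. M₁ = 13, y₁ ≡ 2 (mod 5). M₂ = 5, y₂ ≡ 8 (mod 13). n = 4×13×2 + 4×5×8 ≡ 4 (mod 65)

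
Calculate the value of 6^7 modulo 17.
By repeated squaring mod 17: 6^{1}≡6, 6^{2}≡2, 6^{4}≡4. Then 6^{7} = 6^{4+2+1} ≡ 4 × 2 × 6 ≡ 14 mod 17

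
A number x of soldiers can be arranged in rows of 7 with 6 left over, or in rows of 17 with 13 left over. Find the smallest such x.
M = 7 × 17 = 119. M₁ = 17, y₁ ≡ 5 mod 7. M₂ = 7, y₂ ≡ 5 mod 17. x = 6×17×5 + 13×7×5 ≡ 13 mod 119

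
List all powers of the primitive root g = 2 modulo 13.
2^1, 2^2, ..., 2^{12} mod 13: [2, 4, 8, 3, 6, 12, 11, 9, 5, 10, 7, 1]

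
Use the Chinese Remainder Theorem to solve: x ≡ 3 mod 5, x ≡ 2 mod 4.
M = 5 × 4 = 20. M₁ = 4, y₁ ≡ 4 mod 5. M₂ = 5, y₂ ≡ 1 mod 4. x = 3×4×4 + 2×5×1 ≡ 18 mod 20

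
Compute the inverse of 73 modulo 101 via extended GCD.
Extended GCD: 73(18) + 101(-13) = 1. So 73^(-1) ≡ 18 mod 101. Verify: 73 × 18 = 1314 ≡ 1 mod 101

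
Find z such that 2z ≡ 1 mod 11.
Since 11 is prime, by Fermat 2^(-1) ≡ 2^{9} ≡ 6 mod 11. Verify: 2 × 6 = 12 ≡ 1 mod 11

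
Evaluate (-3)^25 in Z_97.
By repeated squaring mod 97: (-3)^{1}≡94, (-3)^{2}≡9, (-3)^{4}≡81, (-3)^{8}≡62, (-3)^{16}≡61. Then (-3)^{25} = (-3)^{16+8+1} ≡ 61 × 62 × 94 ≡ 3 mod 97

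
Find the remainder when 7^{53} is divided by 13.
By Fermat: 7^{12} ≡ 1 (mod 13). 53 = 4×12 + 5. So 7^{53} ≡ 7^{5} ≡ 11 (mod 13)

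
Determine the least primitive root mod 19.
g = 2. Powers: [2, 4, 8, 16, 13, 7, 14, 9, ...] generates all 18 non-zero residues.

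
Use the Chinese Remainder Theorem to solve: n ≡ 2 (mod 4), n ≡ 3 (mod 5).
M = 4 × 5 = 20. M₁ = 5, y₁ ≡ 1 (mod 4). M₂ = 4, y₂ ≡ 4 (mod 5). n = 2×5×1 + 3×4×4 ≡ 18 (mod 20)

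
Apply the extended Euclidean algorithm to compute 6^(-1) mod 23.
Extended GCD: 6(4) + 23(-1) = 1. So 6^(-1) ≡ 4 mod 23. Verify: 6 × 4 = 24 ≡ 1 mod 23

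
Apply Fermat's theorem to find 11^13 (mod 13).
By Fermat: 11^{12} ≡ 1 (mod 13). So 11^{13} = 11^{12} · 11^{1} ≡ 11^{1} ≡ 11 (mod 13)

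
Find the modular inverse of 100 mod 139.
Since 139 is prime, by Fermat 100^(-1) ≡ 100^{137} ≡ 57 mod 139. Verify: 100 × 57 = 5700 ≡ 1 mod 139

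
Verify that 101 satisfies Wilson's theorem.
(100)! mod 101 = 100. Since this equals -1 (mod 101), Wilson confirms 101 is prime.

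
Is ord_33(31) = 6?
Powers of 31 mod 33: 31^1≡31, 31^2≡4, 31^3≡25, 31^4≡16, 31^5≡1. Already 31^5≡1, so the order is 5 < 6. No, the actual order is 5.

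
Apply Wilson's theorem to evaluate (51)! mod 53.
(52)! = (51)! × (52) ≡ -1 (mod 53). So (51)! ≡ -1 × (52)^(-1) ≡ (-1)×(-1) = 1 (mod 53)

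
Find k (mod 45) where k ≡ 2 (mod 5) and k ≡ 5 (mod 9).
M = 5 × 9 = 45. M₁ = 9, y₁ ≡ 4 (mod 5). M₂ = 5, y₂ ≡ 2 (mod 9). k = 2×9×4 + 5×5×2 ≡ 32 (mod 45)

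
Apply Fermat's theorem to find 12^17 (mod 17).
By Fermat: 12^{16} ≡ 1 (mod 17). So 12^{17} = 12^{16} · 12^{1} ≡ 12^{1} ≡ 12 (mod 17)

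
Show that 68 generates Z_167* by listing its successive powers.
68^1, 68^2, ..., 68^{166} mod 167: [68, 115, 138, 32, 5, 6, 74, 22, 160, 25, 30, 36, 110, 132, 125, 150, 13, 49, 159, 124, 82, 65, 78, 127, 119, 76, 158, 56, 134, 94, 46, 122, 113, 2, 136, 63, 109, 64, 10, 12, 148, 44, 153, 50, 60, 72, 53, 97, 83, 133, 26, 98, 151, 81, 164, 130, 156, 87, 71, 152, 149, 112, 101, 21, 92, 77, 59, 4, 105, 126, 51, 128, 20, 24, 129, 88, 139, 100, 120, 144, 106, 27, 166, 99, 52, 29, 135, 162, 161, 93, 145, 7, 142, 137, 131, 57, 35, 42, 17, 154, 118, 8, 43, 85, 102, 89, 40, 48, 91, 9, 111, 33, 73, 121, 45, 54, 165, 31, 104, 58, 103, 157, 155, 19, 123, 14, 117, 107, 95, 114, 70, 84, 34, 141, 69, 16, 86, 3, 37, 11, 80, 96, 15, 18, 55, 66, 146, 75, 90, 108, 163, 62, 41, 116, 39, 147, 143, 38, 79, 28, 67, 47, 23, 61, 140, 1]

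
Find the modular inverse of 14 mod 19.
Since 19 is prime, by Fermat 14^(-1) ≡ 14^{17} ≡ 15 mod 19. Verify: 14 × 15 = 210 ≡ 1 mod 19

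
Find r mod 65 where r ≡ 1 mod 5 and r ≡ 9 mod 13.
M = 5 × 13 = 65. M₁ = 13, y₁ ≡ 2 mod 5. M₂ = 5, y₂ ≡ 8 mod 13. r = 1×13×2 + 9×5×8 ≡ 61 mod 65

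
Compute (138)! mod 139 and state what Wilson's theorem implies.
(138)! mod 139 = 138. Since this equals -1 mod 139, Wilson confirms 139 is prime.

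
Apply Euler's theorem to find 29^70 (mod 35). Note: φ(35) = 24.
By Euler: 29^{24} ≡ 1 (mod 35) since gcd(29, 35) = 1. 70 = 2×24 + 22. So 29^{70} ≡ 29^{22} ≡ 1 (mod 35)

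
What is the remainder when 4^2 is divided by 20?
4^{2} = 16 ≡ 16 mod 20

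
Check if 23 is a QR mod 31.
By Euler's criterion: 23^{15} ≡ 30 mod 31. Since this equals -1 (≡ 30), 23 is not a QR.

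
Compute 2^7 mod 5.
Using Fermat: 2^{4} ≡ 1 (mod 5). 7 ≡ 3 (mod 4). So 2^{7} ≡ 2^{3} ≡ 3 (mod 5)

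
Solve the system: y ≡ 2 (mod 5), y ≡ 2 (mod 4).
M = 5 × 4 = 20. M₁ = 4, y₁ ≡ 4 (mod 5). M₂ = 5, y₂ ≡ 1 (mod 4). y = 2×4×4 + 2×5×1 ≡ 2 (mod 20)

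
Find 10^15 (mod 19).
By repeated squaring (mod 19): 10^{1}≡10, 10^{2}≡5, 10^{4}≡6, 10^{8}≡17. Then 10^{15} = 10^{8+4+2+1} ≡ 17 × 6 × 5 × 10 ≡ 8 (mod 19)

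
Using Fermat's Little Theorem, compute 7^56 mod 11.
By Fermat: 7^{10} ≡ 1 (mod 11). 56 = 5×10 + 6. So 7^{56} ≡ 7^{6} ≡ 4 (mod 11)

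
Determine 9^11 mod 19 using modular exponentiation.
By repeated squaring mod 19: 9^{1}≡9, 9^{2}≡5, 9^{4}≡6, 9^{8}≡17. Then 9^{11} = 9^{8+2+1} ≡ 17 × 5 × 9 ≡ 5 mod 19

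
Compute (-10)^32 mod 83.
By repeated squaring (mod 83): (-10)^{1}≡73, (-10)^{2}≡17, (-10)^{4}≡40, (-10)^{8}≡23, (-10)^{16}≡31, (-10)^{32}≡48. So (-10)^{32} ≡ 48 (mod 83)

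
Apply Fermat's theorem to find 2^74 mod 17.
By Fermat: 2^{16} ≡ 1 mod 17. 74 = 4×16 + 10. So 2^{74} ≡ 2^{10} ≡ 4 mod 17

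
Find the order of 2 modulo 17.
Powers of 2 mod 17: 2^1≡2, 2^2≡4, 2^3≡8, 2^4≡16, 2^5≡15, 2^6≡13, 2^7≡9, 2^8≡1. So the order of 2 is 8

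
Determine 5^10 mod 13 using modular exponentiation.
By repeated squaring mod 13: 5^{1}≡5, 5^{2}≡12, 5^{4}≡1, 5^{8}≡1. Then 5^{10} = 5^{8+2} ≡ 1 × 12 ≡ 12 mod 13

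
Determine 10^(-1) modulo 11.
Since 11 is prime, by Fermat 10^(-1) ≡ 10^{9} ≡ 10 (mod 11). Verify: 10 × 10 = 100 ≡ 1 (mod 11)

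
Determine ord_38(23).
Powers of 23 mod 38: 23^1≡23, 23^2≡35, 23^3≡7, 23^4≡9, 23^5≡17, 23^6≡11, 23^7≡25, 23^8≡5, 23^9≡1. So the order of 23 is 9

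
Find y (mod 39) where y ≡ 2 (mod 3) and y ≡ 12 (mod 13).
M = 3 × 13 = 39. M₁ = 13, y₁ ≡ 1 (mod 3). M₂ = 3, y₂ ≡ 9 (mod 13). y = 2×13×1 + 12×3×9 ≡ 38 (mod 39)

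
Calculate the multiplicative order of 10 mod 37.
Powers of 10 mod 37: 10^1≡10, 10^2≡26, 10^3≡1. So the order of 10 is 3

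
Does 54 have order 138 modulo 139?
54^{69} ≡ 1 mod 139 and 69 < 138, so ord_139(54) = 69 ≠ 138 and 54 is not a primitive root.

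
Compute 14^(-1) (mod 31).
Since 31 is prime, by Fermat 14^(-1) ≡ 14^{29} ≡ 20 (mod 31). Verify: 14 × 20 = 280 ≡ 1 (mod 31)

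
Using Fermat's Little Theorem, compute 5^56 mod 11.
By Fermat: 5^{10} ≡ 1 mod 11. 56 = 5×10 + 6. So 5^{56} ≡ 5^{6} ≡ 5 mod 11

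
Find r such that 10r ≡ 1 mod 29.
Since 29 is prime, by Fermat 10^(-1) ≡ 10^{27} ≡ 3 mod 29. Verify: 10 × 3 = 30 ≡ 1 mod 29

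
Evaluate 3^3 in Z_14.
3^{3} = 27 ≡ 13 (mod 14)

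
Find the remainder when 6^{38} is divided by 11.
By Fermat: 6^{10} ≡ 1 (mod 11). 38 = 3×10 + 8. So 6^{38} ≡ 6^{8} ≡ 4 (mod 11)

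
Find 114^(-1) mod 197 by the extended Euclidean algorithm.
Extended GCD: 114(-19) + 197(11) = 1. So 114^(-1) ≡ -19 ≡ 178 mod 197. Verify: 114 × 178 = 20292 ≡ 1 mod 197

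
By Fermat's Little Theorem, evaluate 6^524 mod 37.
By Fermat: 6^{36} ≡ 1 (mod 37). 524 ≡ 20 (mod 36). So 6^{524} ≡ 6^{20} ≡ 1 (mod 37)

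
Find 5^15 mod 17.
By repeated squaring mod 17: 5^{1}≡5, 5^{2}≡8, 5^{4}≡13, 5^{8}≡16. Then 5^{15} = 5^{8+4+2+1} ≡ 16 × 13 × 8 × 5 ≡ 7 mod 17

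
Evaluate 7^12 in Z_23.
By repeated squaring mod 23: 7^{1}≡7, 7^{2}≡3, 7^{4}≡9, 7^{8}≡12. Then 7^{12} = 7^{8+4} ≡ 12 × 9 ≡ 16 mod 23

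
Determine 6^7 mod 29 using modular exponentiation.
By repeated squaring mod 29: 6^{1}≡6, 6^{2}≡7, 6^{4}≡20. Then 6^{7} = 6^{4+2+1} ≡ 20 × 7 × 6 ≡ 28 mod 29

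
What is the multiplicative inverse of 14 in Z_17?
Since 17 is prime, by Fermat 14^(-1) ≡ 14^{15} ≡ 11 (mod 17). Verify: 14 × 11 = 154 ≡ 1 (mod 17)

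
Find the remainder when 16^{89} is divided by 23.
By Fermat: 16^{22} ≡ 1 mod 23. 89 = 4×22 + 1. So 16^{89} ≡ 16^{1} ≡ 16 mod 23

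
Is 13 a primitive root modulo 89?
ord_89(13) divides 88. For each prime q|88: 13^{44}≡88, 13^{8}≡64, none ≡ 1. So 13 has order 88 and is a primitive root mod 89.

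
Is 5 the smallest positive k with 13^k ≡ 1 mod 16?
Powers of 13 mod 16: 13^1≡13, 13^2≡9, 13^3≡5, 13^4≡1. Already 13^4≡1, so the order is 4 < 5. No, the actual order is 4.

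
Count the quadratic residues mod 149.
The squaring map on Z_149* is 2-to-1, so there are (148)/2 = 74 QRs.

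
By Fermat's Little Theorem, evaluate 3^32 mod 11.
By Fermat: 3^{10} ≡ 1 mod 11. 32 = 3×10 + 2. So 3^{32} ≡ 3^{2} ≡ 9 mod 11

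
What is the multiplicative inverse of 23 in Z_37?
Since 37 is prime, by Fermat 23^(-1) ≡ 23^{35} ≡ 29 mod 37. Verify: 23 × 29 = 667 ≡ 1 mod 37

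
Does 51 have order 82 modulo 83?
51^{41} ≡ 1 (mod 83) and 41 < 82, so ord_83(51) = 41 ≠ 82 and 51 is not a primitive root.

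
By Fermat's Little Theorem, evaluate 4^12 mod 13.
By Fermat's Little Theorem, 4^{12} ≡ 1 (mod 13) since 13 is prime and gcd(4, 13) = 1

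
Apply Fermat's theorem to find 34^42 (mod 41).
By Fermat: 34^{40} ≡ 1 (mod 41). So 34^{42} = 34^{40} · 34^{2} ≡ 34^{2} ≡ 8 (mod 41)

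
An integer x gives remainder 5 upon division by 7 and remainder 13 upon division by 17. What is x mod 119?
M = 7 × 17 = 119. M₁ = 17, y₁ ≡ 5 mod 7. M₂ = 7, y₂ ≡ 5 mod 17. x = 5×17×5 + 13×7×5 ≡ 47 mod 119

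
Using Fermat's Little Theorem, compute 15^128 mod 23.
By Fermat: 15^{22} ≡ 1 (mod 23). 128 = 5×22 + 18. So 15^{128} ≡ 15^{18} ≡ 12 (mod 23)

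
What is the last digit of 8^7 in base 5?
Using Fermat: 8^{4} ≡ 1 mod 5. 7 ≡ 3 mod 4. So 8^{7} ≡ 8^{3} ≡ 2 mod 5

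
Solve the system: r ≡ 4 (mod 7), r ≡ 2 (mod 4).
M = 7 × 4 = 28. M₁ = 4, y₁ ≡ 2 (mod 7). M₂ = 7, y₂ ≡ 3 (mod 4). r = 4×4×2 + 2×7×3 ≡ 18 (mod 28)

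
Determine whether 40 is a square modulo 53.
By Euler's criterion: 40^{26} ≡ 1 mod 53. Since this equals 1, 40 is a QR.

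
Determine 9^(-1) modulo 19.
Since 19 is prime, by Fermat 9^(-1) ≡ 9^{17} ≡ 17 (mod 19). Verify: 9 × 17 = 153 ≡ 1 (mod 19)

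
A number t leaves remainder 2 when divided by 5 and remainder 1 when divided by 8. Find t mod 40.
M = 5 × 8 = 40. M₁ = 8, y₁ ≡ 2 mod 5. M₂ = 5, y₂ ≡ 5 mod 8. t = 2×8×2 + 1×5×5 ≡ 17 mod 40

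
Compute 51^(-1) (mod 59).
Since 59 is prime, by Fermat 51^(-1) ≡ 51^{57} ≡ 22 (mod 59). Verify: 51 × 22 = 1122 ≡ 1 (mod 59)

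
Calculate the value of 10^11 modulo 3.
Using Fermat: 10^{2} ≡ 1 mod 3. 11 ≡ 1 mod 2. So 10^{11} ≡ 10^{1} ≡ 1 mod 3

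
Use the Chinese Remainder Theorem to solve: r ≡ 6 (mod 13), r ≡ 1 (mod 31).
M = 13 × 31 = 403. M₁ = 31, y₁ ≡ 8 (mod 13). M₂ = 13, y₂ ≡ 12 (mod 31). r = 6×31×8 + 1×13×12 ≡ 32 (mod 403)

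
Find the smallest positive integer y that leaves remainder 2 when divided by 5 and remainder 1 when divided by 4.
M = 5 × 4 = 20. M₁ = 4, y₁ ≡ 4 (mod 5). M₂ = 5, y₂ ≡ 1 (mod 4). y = 2×4×4 + 1×5×1 ≡ 17 (mod 20)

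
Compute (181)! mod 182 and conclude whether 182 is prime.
(181)! mod 182 = 0. Since 0 ≢ -1 (mod 182), 182 is not prime.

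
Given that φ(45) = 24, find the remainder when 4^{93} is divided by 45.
By Euler: 4^{24} ≡ 1 mod 45 since gcd(4, 45) = 1. 93 = 3×24 + 21. So 4^{93} ≡ 4^{21} ≡ 19 mod 45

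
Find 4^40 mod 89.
By repeated squaring mod 89: 4^{1}≡4, 4^{2}≡16, 4^{4}≡78, 4^{8}≡32, 4^{16}≡45, 4^{32}≡67. Then 4^{40} = 4^{32+8} ≡ 67 × 32 ≡ 8 mod 89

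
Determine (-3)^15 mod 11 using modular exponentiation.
Using Fermat: (-3)^{10} ≡ 1 mod 11. 15 ≡ 5 mod 10. So (-3)^{15} ≡ (-3)^{5} ≡ 10 mod 11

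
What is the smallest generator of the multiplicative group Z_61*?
g = 2. For each prime q|60: 2^{30}≡60, 2^{20}≡47, 2^{12}≡9, none ≡ 1, so ord_61(2) = 60 and 2 is a primitive root.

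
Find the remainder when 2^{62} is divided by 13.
By Fermat: 2^{12} ≡ 1 (mod 13). 62 = 5×12 + 2. So 2^{62} ≡ 2^{2} ≡ 4 (mod 13)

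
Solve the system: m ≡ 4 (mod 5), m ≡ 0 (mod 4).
M = 5 × 4 = 20. M₁ = 4, y₁ ≡ 4 (mod 5). M₂ = 5, y₂ ≡ 1 (mod 4). m = 4×4×4 + 0×5×1 ≡ 4 (mod 20)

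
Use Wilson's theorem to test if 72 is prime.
(71)! mod 72 = 0. Since 0 ≢ -1 mod 72, 72 is not prime.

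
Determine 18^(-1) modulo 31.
Since 31 is prime, by Fermat 18^(-1) ≡ 18^{29} ≡ 19 (mod 31). Verify: 18 × 19 = 342 ≡ 1 (mod 31)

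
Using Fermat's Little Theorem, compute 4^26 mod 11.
By Fermat: 4^{10} ≡ 1 mod 11. 26 = 2×10 + 6. So 4^{26} ≡ 4^{6} ≡ 4 mod 11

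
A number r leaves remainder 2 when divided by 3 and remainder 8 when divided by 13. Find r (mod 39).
M = 3 × 13 = 39. M₁ = 13, y₁ ≡ 1 (mod 3). M₂ = 3, y₂ ≡ 9 (mod 13). r = 2×13×1 + 8×3×9 ≡ 8 (mod 39)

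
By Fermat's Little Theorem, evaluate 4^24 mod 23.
By Fermat: 4^{22} ≡ 1 mod 23. So 4^{24} = 4^{22} · 4^{2} ≡ 4^{2} ≡ 16 mod 23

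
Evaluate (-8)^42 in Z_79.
By repeated squaring mod 79: (-8)^{1}≡71, (-8)^{2}≡64, (-8)^{4}≡67, (-8)^{8}≡65, (-8)^{16}≡38, (-8)^{32}≡22. Then (-8)^{42} = (-8)^{32+8+2} ≡ 22 × 65 × 64 ≡ 38 mod 79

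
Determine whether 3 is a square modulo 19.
By Euler's criterion: 3^{9} ≡ 18 (mod 19). Since this equals -1 (≡ 18), 3 is not a QR.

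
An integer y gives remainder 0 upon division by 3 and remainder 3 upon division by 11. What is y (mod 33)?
M = 3 × 11 = 33. M₁ = 11, y₁ ≡ 2 (mod 3). M₂ = 3, y₂ ≡ 4 (mod 11). y = 0×11×2 + 3×3×4 ≡ 3 (mod 33)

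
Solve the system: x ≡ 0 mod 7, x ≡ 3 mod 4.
M = 7 × 4 = 28. M₁ = 4, y₁ ≡ 2 mod 7. M₂ = 7, y₂ ≡ 3 mod 4. x = 0×4×2 + 3×7×3 ≡ 7 mod 28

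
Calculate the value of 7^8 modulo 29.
By repeated squaring (mod 29): 7^{1}≡7, 7^{2}≡20, 7^{4}≡23, 7^{8}≡7. So 7^{8} ≡ 7 (mod 29)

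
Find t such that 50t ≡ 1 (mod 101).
Since 101 is prime, by Fermat 50^(-1) ≡ 50^{99} ≡ 99 (mod 101). Verify: 50 × 99 = 4950 ≡ 1 (mod 101)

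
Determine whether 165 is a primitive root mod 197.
ord_197(165) divides 196. For each prime q|196: 165^{98}≡196, 165^{28}≡114, none ≡ 1. So 165 has order 196 and is a primitive root mod 197.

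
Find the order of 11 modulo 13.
Powers of 11 mod 13: 11^1≡11, 11^2≡4, 11^3≡5, 11^4≡3, 11^5≡7, 11^6≡12, 11^7≡2, 11^8≡9, 11^9≡8, 11^10≡10, 11^11≡6, 11^12≡1. So the order of 11 is 12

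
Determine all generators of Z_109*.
There are φ(108) = 36 primitive roots mod 109: {6, 10, 11, 13, 14, 18, 24, 30, 37, 39, 40, 42, 44, 47, 50, 51, 52, 53, 56, 57, 58, 59, 62, 65, 67, 69, 70, 72, 79, 85, 91, 95, 96, 98, 99, 103}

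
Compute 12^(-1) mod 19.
Since 19 is prime, by Fermat 12^(-1) ≡ 12^{17} ≡ 8 mod 19. Verify: 12 × 8 = 96 ≡ 1 mod 19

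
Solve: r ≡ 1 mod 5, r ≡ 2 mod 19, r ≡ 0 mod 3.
M = 5 × 19 × 3 = 285. M₁ = 57, y₁ ≡ 3 mod 5. M₂ = 15, y₂ ≡ 14 mod 19. M₃ = 95, y₃ ≡ 2 mod 3. r = 1×57×3 + 2×15×14 + 0×95×2 ≡ 21 mod 285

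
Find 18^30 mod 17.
Using Fermat: 18^{16} ≡ 1 mod 17. 30 ≡ 14 mod 16. So 18^{30} ≡ 18^{14} ≡ 1 mod 17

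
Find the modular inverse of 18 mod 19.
Since 19 is prime, by Fermat 18^(-1) ≡ 18^{17} ≡ 18 mod 19. Verify: 18 × 18 = 324 ≡ 1 mod 19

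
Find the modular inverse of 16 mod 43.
Since 43 is prime, by Fermat 16^(-1) ≡ 16^{41} ≡ 35 mod 43. Verify: 16 × 35 = 560 ≡ 1 mod 43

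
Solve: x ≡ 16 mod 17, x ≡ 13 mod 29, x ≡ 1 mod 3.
M = 17 × 29 × 3 = 1479. M₁ = 87, y₁ ≡ 9 mod 17. M₂ = 51, y₂ ≡ 4 mod 29. M₃ = 493, y₃ ≡ 1 mod 3. x = 16×87×9 + 13×51×4 + 1×493×1 ≡ 883 mod 1479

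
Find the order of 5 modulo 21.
Powers of 5 mod 21: 5^1≡5, 5^2≡4, 5^3≡20, 5^4≡16, 5^5≡17, 5^6≡1. ord_21(5) = 6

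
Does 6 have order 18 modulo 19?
6^{9} ≡ 1 (mod 19) and 9 < 18, so ord_19(6) = 9 ≠ 18 and 6 is not a primitive root.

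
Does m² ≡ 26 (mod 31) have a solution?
By Euler's criterion: 26^{15} ≡ 30 (mod 31). Since this equals -1 (≡ 30), 26 is not a QR.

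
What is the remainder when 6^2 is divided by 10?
6^{2} = 36 ≡ 6 mod 10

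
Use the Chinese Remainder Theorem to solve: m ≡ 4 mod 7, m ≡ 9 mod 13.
M = 7 × 13 = 91. M₁ = 13, y₁ ≡ 6 mod 7. M₂ = 7, y₂ ≡ 2 mod 13. m = 4×13×6 + 9×7×2 ≡ 74 mod 91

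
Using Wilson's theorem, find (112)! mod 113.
By Wilson's theorem, (112)! ≡ -1 ≡ 112 mod 113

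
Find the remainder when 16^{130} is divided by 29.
By Fermat: 16^{28} ≡ 1 (mod 29). 130 = 4×28 + 18. So 16^{130} ≡ 16^{18} ≡ 25 (mod 29)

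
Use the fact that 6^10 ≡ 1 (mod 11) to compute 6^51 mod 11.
By Fermat: 6^{10} ≡ 1 (mod 11). 51 = 5×10 + 1. So 6^{51} ≡ 6^{1} ≡ 6 (mod 11)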